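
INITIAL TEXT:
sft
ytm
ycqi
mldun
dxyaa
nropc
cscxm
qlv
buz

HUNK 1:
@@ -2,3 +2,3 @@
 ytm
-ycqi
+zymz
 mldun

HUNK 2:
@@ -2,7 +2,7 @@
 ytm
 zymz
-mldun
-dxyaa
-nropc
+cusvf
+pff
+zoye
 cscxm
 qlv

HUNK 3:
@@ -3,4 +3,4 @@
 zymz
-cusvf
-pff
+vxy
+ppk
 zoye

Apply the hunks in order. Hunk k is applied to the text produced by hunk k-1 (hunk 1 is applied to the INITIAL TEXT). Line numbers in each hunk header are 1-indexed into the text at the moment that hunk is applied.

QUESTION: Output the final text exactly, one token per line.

Hunk 1: at line 2 remove [ycqi] add [zymz] -> 9 lines: sft ytm zymz mldun dxyaa nropc cscxm qlv buz
Hunk 2: at line 2 remove [mldun,dxyaa,nropc] add [cusvf,pff,zoye] -> 9 lines: sft ytm zymz cusvf pff zoye cscxm qlv buz
Hunk 3: at line 3 remove [cusvf,pff] add [vxy,ppk] -> 9 lines: sft ytm zymz vxy ppk zoye cscxm qlv buz

Answer: sft
ytm
zymz
vxy
ppk
zoye
cscxm
qlv
buz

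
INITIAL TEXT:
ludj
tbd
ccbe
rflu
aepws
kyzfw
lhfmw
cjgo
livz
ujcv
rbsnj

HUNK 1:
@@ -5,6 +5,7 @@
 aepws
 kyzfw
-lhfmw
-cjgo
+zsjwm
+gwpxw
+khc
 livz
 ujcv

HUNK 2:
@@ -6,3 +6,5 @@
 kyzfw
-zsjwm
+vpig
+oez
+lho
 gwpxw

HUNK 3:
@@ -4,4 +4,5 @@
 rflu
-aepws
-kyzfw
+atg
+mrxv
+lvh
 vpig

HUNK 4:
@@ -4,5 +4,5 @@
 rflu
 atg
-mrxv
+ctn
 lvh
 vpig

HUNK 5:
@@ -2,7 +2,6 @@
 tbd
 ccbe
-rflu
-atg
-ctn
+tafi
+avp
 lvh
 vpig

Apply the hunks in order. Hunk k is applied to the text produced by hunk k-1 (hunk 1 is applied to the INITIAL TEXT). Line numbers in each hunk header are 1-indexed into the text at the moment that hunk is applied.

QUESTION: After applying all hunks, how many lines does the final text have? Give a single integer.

Hunk 1: at line 5 remove [lhfmw,cjgo] add [zsjwm,gwpxw,khc] -> 12 lines: ludj tbd ccbe rflu aepws kyzfw zsjwm gwpxw khc livz ujcv rbsnj
Hunk 2: at line 6 remove [zsjwm] add [vpig,oez,lho] -> 14 lines: ludj tbd ccbe rflu aepws kyzfw vpig oez lho gwpxw khc livz ujcv rbsnj
Hunk 3: at line 4 remove [aepws,kyzfw] add [atg,mrxv,lvh] -> 15 lines: ludj tbd ccbe rflu atg mrxv lvh vpig oez lho gwpxw khc livz ujcv rbsnj
Hunk 4: at line 4 remove [mrxv] add [ctn] -> 15 lines: ludj tbd ccbe rflu atg ctn lvh vpig oez lho gwpxw khc livz ujcv rbsnj
Hunk 5: at line 2 remove [rflu,atg,ctn] add [tafi,avp] -> 14 lines: ludj tbd ccbe tafi avp lvh vpig oez lho gwpxw khc livz ujcv rbsnj
Final line count: 14

Answer: 14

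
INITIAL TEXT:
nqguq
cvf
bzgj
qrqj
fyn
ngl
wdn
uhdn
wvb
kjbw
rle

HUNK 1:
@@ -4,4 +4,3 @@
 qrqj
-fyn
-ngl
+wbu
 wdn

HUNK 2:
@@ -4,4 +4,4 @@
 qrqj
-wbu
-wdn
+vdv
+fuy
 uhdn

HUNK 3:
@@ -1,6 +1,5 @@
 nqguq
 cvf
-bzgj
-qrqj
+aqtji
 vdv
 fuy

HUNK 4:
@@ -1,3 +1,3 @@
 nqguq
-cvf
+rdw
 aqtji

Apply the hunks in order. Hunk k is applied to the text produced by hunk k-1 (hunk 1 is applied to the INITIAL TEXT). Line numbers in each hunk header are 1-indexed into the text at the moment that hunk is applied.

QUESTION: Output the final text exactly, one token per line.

Answer: nqguq
rdw
aqtji
vdv
fuy
uhdn
wvb
kjbw
rle

Derivation:
Hunk 1: at line 4 remove [fyn,ngl] add [wbu] -> 10 lines: nqguq cvf bzgj qrqj wbu wdn uhdn wvb kjbw rle
Hunk 2: at line 4 remove [wbu,wdn] add [vdv,fuy] -> 10 lines: nqguq cvf bzgj qrqj vdv fuy uhdn wvb kjbw rle
Hunk 3: at line 1 remove [bzgj,qrqj] add [aqtji] -> 9 lines: nqguq cvf aqtji vdv fuy uhdn wvb kjbw rle
Hunk 4: at line 1 remove [cvf] add [rdw] -> 9 lines: nqguq rdw aqtji vdv fuy uhdn wvb kjbw rle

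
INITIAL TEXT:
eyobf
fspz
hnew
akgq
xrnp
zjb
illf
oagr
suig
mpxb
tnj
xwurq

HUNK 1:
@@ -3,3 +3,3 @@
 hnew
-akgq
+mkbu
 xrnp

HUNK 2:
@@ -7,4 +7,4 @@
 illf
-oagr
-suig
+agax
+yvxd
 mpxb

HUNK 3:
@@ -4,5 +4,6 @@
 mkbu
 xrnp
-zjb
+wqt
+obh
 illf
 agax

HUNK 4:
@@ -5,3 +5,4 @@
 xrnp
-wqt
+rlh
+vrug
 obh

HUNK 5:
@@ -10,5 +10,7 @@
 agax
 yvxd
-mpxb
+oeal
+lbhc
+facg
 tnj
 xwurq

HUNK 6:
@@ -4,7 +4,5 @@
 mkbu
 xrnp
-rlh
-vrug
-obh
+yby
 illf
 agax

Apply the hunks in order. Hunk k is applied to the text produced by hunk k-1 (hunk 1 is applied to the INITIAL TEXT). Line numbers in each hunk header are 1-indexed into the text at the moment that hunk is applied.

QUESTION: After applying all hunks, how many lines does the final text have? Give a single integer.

Answer: 14

Derivation:
Hunk 1: at line 3 remove [akgq] add [mkbu] -> 12 lines: eyobf fspz hnew mkbu xrnp zjb illf oagr suig mpxb tnj xwurq
Hunk 2: at line 7 remove [oagr,suig] add [agax,yvxd] -> 12 lines: eyobf fspz hnew mkbu xrnp zjb illf agax yvxd mpxb tnj xwurq
Hunk 3: at line 4 remove [zjb] add [wqt,obh] -> 13 lines: eyobf fspz hnew mkbu xrnp wqt obh illf agax yvxd mpxb tnj xwurq
Hunk 4: at line 5 remove [wqt] add [rlh,vrug] -> 14 lines: eyobf fspz hnew mkbu xrnp rlh vrug obh illf agax yvxd mpxb tnj xwurq
Hunk 5: at line 10 remove [mpxb] add [oeal,lbhc,facg] -> 16 lines: eyobf fspz hnew mkbu xrnp rlh vrug obh illf agax yvxd oeal lbhc facg tnj xwurq
Hunk 6: at line 4 remove [rlh,vrug,obh] add [yby] -> 14 lines: eyobf fspz hnew mkbu xrnp yby illf agax yvxd oeal lbhc facg tnj xwurq
Final line count: 14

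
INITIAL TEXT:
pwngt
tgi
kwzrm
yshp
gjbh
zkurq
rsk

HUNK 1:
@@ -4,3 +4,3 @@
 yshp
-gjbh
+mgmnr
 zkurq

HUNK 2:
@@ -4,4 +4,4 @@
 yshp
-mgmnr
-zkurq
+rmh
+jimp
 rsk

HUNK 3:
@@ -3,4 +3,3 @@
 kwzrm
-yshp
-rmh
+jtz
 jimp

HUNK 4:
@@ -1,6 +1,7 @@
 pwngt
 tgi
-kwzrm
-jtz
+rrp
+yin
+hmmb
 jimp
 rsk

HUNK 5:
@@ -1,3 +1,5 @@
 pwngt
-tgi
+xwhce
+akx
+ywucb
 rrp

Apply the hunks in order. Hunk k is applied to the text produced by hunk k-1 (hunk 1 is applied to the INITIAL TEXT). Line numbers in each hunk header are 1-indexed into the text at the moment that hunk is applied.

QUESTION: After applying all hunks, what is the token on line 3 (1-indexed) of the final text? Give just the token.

Answer: akx

Derivation:
Hunk 1: at line 4 remove [gjbh] add [mgmnr] -> 7 lines: pwngt tgi kwzrm yshp mgmnr zkurq rsk
Hunk 2: at line 4 remove [mgmnr,zkurq] add [rmh,jimp] -> 7 lines: pwngt tgi kwzrm yshp rmh jimp rsk
Hunk 3: at line 3 remove [yshp,rmh] add [jtz] -> 6 lines: pwngt tgi kwzrm jtz jimp rsk
Hunk 4: at line 1 remove [kwzrm,jtz] add [rrp,yin,hmmb] -> 7 lines: pwngt tgi rrp yin hmmb jimp rsk
Hunk 5: at line 1 remove [tgi] add [xwhce,akx,ywucb] -> 9 lines: pwngt xwhce akx ywucb rrp yin hmmb jimp rsk
Final line 3: akx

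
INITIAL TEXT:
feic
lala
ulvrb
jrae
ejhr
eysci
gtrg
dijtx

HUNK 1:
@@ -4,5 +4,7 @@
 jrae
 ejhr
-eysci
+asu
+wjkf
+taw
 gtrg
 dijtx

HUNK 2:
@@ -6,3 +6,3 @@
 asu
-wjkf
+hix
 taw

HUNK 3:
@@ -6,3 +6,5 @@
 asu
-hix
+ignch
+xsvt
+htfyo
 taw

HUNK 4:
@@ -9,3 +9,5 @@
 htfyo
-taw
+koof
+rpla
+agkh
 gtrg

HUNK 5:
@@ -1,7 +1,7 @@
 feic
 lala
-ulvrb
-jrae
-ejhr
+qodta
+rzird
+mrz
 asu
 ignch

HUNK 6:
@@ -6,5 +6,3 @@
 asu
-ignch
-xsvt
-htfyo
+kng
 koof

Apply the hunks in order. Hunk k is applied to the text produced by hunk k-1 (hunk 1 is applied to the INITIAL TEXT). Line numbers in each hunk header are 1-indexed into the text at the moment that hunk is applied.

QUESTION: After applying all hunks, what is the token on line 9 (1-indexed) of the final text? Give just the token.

Answer: rpla

Derivation:
Hunk 1: at line 4 remove [eysci] add [asu,wjkf,taw] -> 10 lines: feic lala ulvrb jrae ejhr asu wjkf taw gtrg dijtx
Hunk 2: at line 6 remove [wjkf] add [hix] -> 10 lines: feic lala ulvrb jrae ejhr asu hix taw gtrg dijtx
Hunk 3: at line 6 remove [hix] add [ignch,xsvt,htfyo] -> 12 lines: feic lala ulvrb jrae ejhr asu ignch xsvt htfyo taw gtrg dijtx
Hunk 4: at line 9 remove [taw] add [koof,rpla,agkh] -> 14 lines: feic lala ulvrb jrae ejhr asu ignch xsvt htfyo koof rpla agkh gtrg dijtx
Hunk 5: at line 1 remove [ulvrb,jrae,ejhr] add [qodta,rzird,mrz] -> 14 lines: feic lala qodta rzird mrz asu ignch xsvt htfyo koof rpla agkh gtrg dijtx
Hunk 6: at line 6 remove [ignch,xsvt,htfyo] add [kng] -> 12 lines: feic lala qodta rzird mrz asu kng koof rpla agkh gtrg dijtx
Final line 9: rpla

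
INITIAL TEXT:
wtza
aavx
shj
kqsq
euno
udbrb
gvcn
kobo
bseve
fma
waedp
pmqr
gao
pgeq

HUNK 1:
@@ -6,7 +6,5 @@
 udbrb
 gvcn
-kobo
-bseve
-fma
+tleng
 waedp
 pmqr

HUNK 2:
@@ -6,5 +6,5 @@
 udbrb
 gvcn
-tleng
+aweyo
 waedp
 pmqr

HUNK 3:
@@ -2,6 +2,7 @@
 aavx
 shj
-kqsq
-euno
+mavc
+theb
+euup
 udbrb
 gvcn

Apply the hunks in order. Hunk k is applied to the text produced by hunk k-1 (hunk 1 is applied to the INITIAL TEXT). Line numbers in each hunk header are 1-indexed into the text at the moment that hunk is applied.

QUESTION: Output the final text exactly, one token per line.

Hunk 1: at line 6 remove [kobo,bseve,fma] add [tleng] -> 12 lines: wtza aavx shj kqsq euno udbrb gvcn tleng waedp pmqr gao pgeq
Hunk 2: at line 6 remove [tleng] add [aweyo] -> 12 lines: wtza aavx shj kqsq euno udbrb gvcn aweyo waedp pmqr gao pgeq
Hunk 3: at line 2 remove [kqsq,euno] add [mavc,theb,euup] -> 13 lines: wtza aavx shj mavc theb euup udbrb gvcn aweyo waedp pmqr gao pgeq

Answer: wtza
aavx
shj
mavc
theb
euup
udbrb
gvcn
aweyo
waedp
pmqr
gao
pgeq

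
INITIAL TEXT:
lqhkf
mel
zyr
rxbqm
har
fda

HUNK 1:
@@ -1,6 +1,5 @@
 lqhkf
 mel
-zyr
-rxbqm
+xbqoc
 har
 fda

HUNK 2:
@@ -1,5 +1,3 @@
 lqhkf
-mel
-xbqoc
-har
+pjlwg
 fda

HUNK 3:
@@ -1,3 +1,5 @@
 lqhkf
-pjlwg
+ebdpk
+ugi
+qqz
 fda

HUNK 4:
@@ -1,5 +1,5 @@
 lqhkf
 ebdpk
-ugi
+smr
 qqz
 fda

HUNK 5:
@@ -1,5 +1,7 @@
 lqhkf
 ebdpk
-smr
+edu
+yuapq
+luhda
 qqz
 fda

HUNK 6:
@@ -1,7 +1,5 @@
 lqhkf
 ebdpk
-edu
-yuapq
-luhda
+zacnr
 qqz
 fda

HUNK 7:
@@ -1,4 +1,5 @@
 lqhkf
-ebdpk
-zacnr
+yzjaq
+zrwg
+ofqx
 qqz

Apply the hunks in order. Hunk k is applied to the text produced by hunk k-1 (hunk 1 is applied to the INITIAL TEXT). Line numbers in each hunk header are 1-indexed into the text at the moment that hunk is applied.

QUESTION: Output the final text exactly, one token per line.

Hunk 1: at line 1 remove [zyr,rxbqm] add [xbqoc] -> 5 lines: lqhkf mel xbqoc har fda
Hunk 2: at line 1 remove [mel,xbqoc,har] add [pjlwg] -> 3 lines: lqhkf pjlwg fda
Hunk 3: at line 1 remove [pjlwg] add [ebdpk,ugi,qqz] -> 5 lines: lqhkf ebdpk ugi qqz fda
Hunk 4: at line 1 remove [ugi] add [smr] -> 5 lines: lqhkf ebdpk smr qqz fda
Hunk 5: at line 1 remove [smr] add [edu,yuapq,luhda] -> 7 lines: lqhkf ebdpk edu yuapq luhda qqz fda
Hunk 6: at line 1 remove [edu,yuapq,luhda] add [zacnr] -> 5 lines: lqhkf ebdpk zacnr qqz fda
Hunk 7: at line 1 remove [ebdpk,zacnr] add [yzjaq,zrwg,ofqx] -> 6 lines: lqhkf yzjaq zrwg ofqx qqz fda

Answer: lqhkf
yzjaq
zrwg
ofqx
qqz
fda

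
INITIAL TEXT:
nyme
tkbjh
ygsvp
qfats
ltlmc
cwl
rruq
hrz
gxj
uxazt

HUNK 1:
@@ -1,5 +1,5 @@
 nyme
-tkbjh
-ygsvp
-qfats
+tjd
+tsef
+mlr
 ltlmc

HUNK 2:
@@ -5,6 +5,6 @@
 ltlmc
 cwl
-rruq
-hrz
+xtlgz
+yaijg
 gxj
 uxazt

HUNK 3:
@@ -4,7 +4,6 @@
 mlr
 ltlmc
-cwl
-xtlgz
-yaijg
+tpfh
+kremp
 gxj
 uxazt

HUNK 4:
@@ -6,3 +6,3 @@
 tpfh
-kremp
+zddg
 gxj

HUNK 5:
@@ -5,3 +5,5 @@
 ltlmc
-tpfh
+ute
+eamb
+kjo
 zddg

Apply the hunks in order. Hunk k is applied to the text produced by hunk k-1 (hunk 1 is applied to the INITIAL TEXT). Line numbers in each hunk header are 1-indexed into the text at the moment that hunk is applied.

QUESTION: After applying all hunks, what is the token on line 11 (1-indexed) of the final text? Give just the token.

Hunk 1: at line 1 remove [tkbjh,ygsvp,qfats] add [tjd,tsef,mlr] -> 10 lines: nyme tjd tsef mlr ltlmc cwl rruq hrz gxj uxazt
Hunk 2: at line 5 remove [rruq,hrz] add [xtlgz,yaijg] -> 10 lines: nyme tjd tsef mlr ltlmc cwl xtlgz yaijg gxj uxazt
Hunk 3: at line 4 remove [cwl,xtlgz,yaijg] add [tpfh,kremp] -> 9 lines: nyme tjd tsef mlr ltlmc tpfh kremp gxj uxazt
Hunk 4: at line 6 remove [kremp] add [zddg] -> 9 lines: nyme tjd tsef mlr ltlmc tpfh zddg gxj uxazt
Hunk 5: at line 5 remove [tpfh] add [ute,eamb,kjo] -> 11 lines: nyme tjd tsef mlr ltlmc ute eamb kjo zddg gxj uxazt
Final line 11: uxazt

Answer: uxazt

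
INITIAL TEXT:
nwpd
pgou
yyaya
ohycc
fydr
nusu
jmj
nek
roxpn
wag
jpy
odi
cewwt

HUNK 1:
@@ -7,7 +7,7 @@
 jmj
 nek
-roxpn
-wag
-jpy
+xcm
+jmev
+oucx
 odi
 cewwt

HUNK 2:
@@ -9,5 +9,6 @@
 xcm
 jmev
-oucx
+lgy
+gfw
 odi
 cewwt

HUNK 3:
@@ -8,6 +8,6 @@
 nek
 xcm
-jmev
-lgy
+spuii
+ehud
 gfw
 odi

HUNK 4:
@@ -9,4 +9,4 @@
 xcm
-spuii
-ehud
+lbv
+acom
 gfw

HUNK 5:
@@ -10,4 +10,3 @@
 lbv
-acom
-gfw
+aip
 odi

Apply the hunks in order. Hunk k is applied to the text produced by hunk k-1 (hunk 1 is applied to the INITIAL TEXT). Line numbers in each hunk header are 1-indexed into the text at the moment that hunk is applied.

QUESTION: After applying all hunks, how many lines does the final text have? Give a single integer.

Answer: 13

Derivation:
Hunk 1: at line 7 remove [roxpn,wag,jpy] add [xcm,jmev,oucx] -> 13 lines: nwpd pgou yyaya ohycc fydr nusu jmj nek xcm jmev oucx odi cewwt
Hunk 2: at line 9 remove [oucx] add [lgy,gfw] -> 14 lines: nwpd pgou yyaya ohycc fydr nusu jmj nek xcm jmev lgy gfw odi cewwt
Hunk 3: at line 8 remove [jmev,lgy] add [spuii,ehud] -> 14 lines: nwpd pgou yyaya ohycc fydr nusu jmj nek xcm spuii ehud gfw odi cewwt
Hunk 4: at line 9 remove [spuii,ehud] add [lbv,acom] -> 14 lines: nwpd pgou yyaya ohycc fydr nusu jmj nek xcm lbv acom gfw odi cewwt
Hunk 5: at line 10 remove [acom,gfw] add [aip] -> 13 lines: nwpd pgou yyaya ohycc fydr nusu jmj nek xcm lbv aip odi cewwt
Final line count: 13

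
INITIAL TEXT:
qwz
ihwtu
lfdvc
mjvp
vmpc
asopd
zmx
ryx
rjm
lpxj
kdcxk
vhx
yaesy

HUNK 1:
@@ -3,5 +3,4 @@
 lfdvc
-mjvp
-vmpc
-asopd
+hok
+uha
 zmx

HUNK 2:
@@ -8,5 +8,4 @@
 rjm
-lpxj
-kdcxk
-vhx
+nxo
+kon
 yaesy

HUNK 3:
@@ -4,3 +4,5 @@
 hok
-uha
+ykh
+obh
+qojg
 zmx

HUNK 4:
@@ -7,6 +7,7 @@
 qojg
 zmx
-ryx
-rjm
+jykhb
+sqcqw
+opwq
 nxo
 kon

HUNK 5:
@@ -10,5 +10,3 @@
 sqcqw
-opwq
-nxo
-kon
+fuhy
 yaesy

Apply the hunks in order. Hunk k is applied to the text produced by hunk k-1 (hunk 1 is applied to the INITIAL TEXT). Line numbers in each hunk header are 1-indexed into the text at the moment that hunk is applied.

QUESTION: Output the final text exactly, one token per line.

Hunk 1: at line 3 remove [mjvp,vmpc,asopd] add [hok,uha] -> 12 lines: qwz ihwtu lfdvc hok uha zmx ryx rjm lpxj kdcxk vhx yaesy
Hunk 2: at line 8 remove [lpxj,kdcxk,vhx] add [nxo,kon] -> 11 lines: qwz ihwtu lfdvc hok uha zmx ryx rjm nxo kon yaesy
Hunk 3: at line 4 remove [uha] add [ykh,obh,qojg] -> 13 lines: qwz ihwtu lfdvc hok ykh obh qojg zmx ryx rjm nxo kon yaesy
Hunk 4: at line 7 remove [ryx,rjm] add [jykhb,sqcqw,opwq] -> 14 lines: qwz ihwtu lfdvc hok ykh obh qojg zmx jykhb sqcqw opwq nxo kon yaesy
Hunk 5: at line 10 remove [opwq,nxo,kon] add [fuhy] -> 12 lines: qwz ihwtu lfdvc hok ykh obh qojg zmx jykhb sqcqw fuhy yaesy

Answer: qwz
ihwtu
lfdvc
hok
ykh
obh
qojg
zmx
jykhb
sqcqw
fuhy
yaesy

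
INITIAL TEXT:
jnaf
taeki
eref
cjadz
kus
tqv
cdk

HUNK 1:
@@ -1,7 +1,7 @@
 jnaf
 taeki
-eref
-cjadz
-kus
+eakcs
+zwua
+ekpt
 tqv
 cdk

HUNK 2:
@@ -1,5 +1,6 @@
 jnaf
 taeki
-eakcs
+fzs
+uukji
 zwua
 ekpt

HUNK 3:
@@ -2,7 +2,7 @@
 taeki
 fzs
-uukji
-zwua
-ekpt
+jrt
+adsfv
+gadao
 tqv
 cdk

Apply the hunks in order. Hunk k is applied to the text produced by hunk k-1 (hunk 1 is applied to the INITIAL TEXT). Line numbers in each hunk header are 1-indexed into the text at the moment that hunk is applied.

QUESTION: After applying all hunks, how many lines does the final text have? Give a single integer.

Answer: 8

Derivation:
Hunk 1: at line 1 remove [eref,cjadz,kus] add [eakcs,zwua,ekpt] -> 7 lines: jnaf taeki eakcs zwua ekpt tqv cdk
Hunk 2: at line 1 remove [eakcs] add [fzs,uukji] -> 8 lines: jnaf taeki fzs uukji zwua ekpt tqv cdk
Hunk 3: at line 2 remove [uukji,zwua,ekpt] add [jrt,adsfv,gadao] -> 8 lines: jnaf taeki fzs jrt adsfv gadao tqv cdk
Final line count: 8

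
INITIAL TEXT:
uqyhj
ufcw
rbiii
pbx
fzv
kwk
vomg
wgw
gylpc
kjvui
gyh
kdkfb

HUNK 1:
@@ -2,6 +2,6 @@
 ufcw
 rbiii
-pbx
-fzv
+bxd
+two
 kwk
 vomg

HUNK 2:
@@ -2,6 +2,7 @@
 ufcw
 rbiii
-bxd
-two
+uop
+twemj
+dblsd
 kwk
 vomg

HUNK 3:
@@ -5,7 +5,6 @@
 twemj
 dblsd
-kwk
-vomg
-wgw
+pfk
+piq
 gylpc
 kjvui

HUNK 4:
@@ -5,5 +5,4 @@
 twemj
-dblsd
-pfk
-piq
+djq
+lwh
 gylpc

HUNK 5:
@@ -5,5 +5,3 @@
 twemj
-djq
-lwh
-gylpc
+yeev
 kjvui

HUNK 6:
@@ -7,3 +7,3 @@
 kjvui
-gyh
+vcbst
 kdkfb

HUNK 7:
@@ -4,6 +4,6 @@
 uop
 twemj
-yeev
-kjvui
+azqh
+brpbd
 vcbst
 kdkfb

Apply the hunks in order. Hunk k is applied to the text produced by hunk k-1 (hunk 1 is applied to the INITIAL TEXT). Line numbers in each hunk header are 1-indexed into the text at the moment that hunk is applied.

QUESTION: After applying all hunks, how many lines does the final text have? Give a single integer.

Hunk 1: at line 2 remove [pbx,fzv] add [bxd,two] -> 12 lines: uqyhj ufcw rbiii bxd two kwk vomg wgw gylpc kjvui gyh kdkfb
Hunk 2: at line 2 remove [bxd,two] add [uop,twemj,dblsd] -> 13 lines: uqyhj ufcw rbiii uop twemj dblsd kwk vomg wgw gylpc kjvui gyh kdkfb
Hunk 3: at line 5 remove [kwk,vomg,wgw] add [pfk,piq] -> 12 lines: uqyhj ufcw rbiii uop twemj dblsd pfk piq gylpc kjvui gyh kdkfb
Hunk 4: at line 5 remove [dblsd,pfk,piq] add [djq,lwh] -> 11 lines: uqyhj ufcw rbiii uop twemj djq lwh gylpc kjvui gyh kdkfb
Hunk 5: at line 5 remove [djq,lwh,gylpc] add [yeev] -> 9 lines: uqyhj ufcw rbiii uop twemj yeev kjvui gyh kdkfb
Hunk 6: at line 7 remove [gyh] add [vcbst] -> 9 lines: uqyhj ufcw rbiii uop twemj yeev kjvui vcbst kdkfb
Hunk 7: at line 4 remove [yeev,kjvui] add [azqh,brpbd] -> 9 lines: uqyhj ufcw rbiii uop twemj azqh brpbd vcbst kdkfb
Final line count: 9

Answer: 9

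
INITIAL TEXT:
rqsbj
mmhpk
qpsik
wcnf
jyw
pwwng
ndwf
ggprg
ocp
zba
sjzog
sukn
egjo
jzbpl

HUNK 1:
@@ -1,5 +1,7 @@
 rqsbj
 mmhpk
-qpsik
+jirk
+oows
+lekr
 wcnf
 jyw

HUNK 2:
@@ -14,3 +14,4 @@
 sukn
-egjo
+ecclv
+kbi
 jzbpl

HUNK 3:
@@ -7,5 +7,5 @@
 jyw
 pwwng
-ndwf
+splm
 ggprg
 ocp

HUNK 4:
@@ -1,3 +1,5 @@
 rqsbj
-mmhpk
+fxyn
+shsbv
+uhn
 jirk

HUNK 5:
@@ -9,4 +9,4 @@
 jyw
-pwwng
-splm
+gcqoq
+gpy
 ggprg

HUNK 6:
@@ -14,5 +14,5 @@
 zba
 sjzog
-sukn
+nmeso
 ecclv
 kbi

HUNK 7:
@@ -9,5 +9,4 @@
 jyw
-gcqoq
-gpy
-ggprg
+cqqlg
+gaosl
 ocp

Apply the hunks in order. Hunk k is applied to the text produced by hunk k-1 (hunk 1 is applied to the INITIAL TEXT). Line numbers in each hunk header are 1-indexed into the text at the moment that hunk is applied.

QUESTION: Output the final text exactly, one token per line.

Answer: rqsbj
fxyn
shsbv
uhn
jirk
oows
lekr
wcnf
jyw
cqqlg
gaosl
ocp
zba
sjzog
nmeso
ecclv
kbi
jzbpl

Derivation:
Hunk 1: at line 1 remove [qpsik] add [jirk,oows,lekr] -> 16 lines: rqsbj mmhpk jirk oows lekr wcnf jyw pwwng ndwf ggprg ocp zba sjzog sukn egjo jzbpl
Hunk 2: at line 14 remove [egjo] add [ecclv,kbi] -> 17 lines: rqsbj mmhpk jirk oows lekr wcnf jyw pwwng ndwf ggprg ocp zba sjzog sukn ecclv kbi jzbpl
Hunk 3: at line 7 remove [ndwf] add [splm] -> 17 lines: rqsbj mmhpk jirk oows lekr wcnf jyw pwwng splm ggprg ocp zba sjzog sukn ecclv kbi jzbpl
Hunk 4: at line 1 remove [mmhpk] add [fxyn,shsbv,uhn] -> 19 lines: rqsbj fxyn shsbv uhn jirk oows lekr wcnf jyw pwwng splm ggprg ocp zba sjzog sukn ecclv kbi jzbpl
Hunk 5: at line 9 remove [pwwng,splm] add [gcqoq,gpy] -> 19 lines: rqsbj fxyn shsbv uhn jirk oows lekr wcnf jyw gcqoq gpy ggprg ocp zba sjzog sukn ecclv kbi jzbpl
Hunk 6: at line 14 remove [sukn] add [nmeso] -> 19 lines: rqsbj fxyn shsbv uhn jirk oows lekr wcnf jyw gcqoq gpy ggprg ocp zba sjzog nmeso ecclv kbi jzbpl
Hunk 7: at line 9 remove [gcqoq,gpy,ggprg] add [cqqlg,gaosl] -> 18 lines: rqsbj fxyn shsbv uhn jirk oows lekr wcnf jyw cqqlg gaosl ocp zba sjzog nmeso ecclv kbi jzbpl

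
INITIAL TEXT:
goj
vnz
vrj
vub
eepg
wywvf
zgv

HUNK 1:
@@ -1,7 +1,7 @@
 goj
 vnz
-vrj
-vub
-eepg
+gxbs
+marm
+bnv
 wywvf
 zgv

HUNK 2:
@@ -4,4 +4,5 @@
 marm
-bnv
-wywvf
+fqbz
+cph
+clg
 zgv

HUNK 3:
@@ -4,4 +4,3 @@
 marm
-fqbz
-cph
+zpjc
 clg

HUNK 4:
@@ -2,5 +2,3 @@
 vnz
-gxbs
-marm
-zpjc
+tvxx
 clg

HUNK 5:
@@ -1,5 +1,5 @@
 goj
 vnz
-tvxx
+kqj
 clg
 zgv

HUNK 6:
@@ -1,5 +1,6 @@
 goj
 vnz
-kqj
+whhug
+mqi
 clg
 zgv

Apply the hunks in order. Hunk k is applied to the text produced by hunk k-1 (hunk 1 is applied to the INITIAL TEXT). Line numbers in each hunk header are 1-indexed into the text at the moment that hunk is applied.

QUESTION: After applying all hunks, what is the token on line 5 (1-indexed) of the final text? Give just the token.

Hunk 1: at line 1 remove [vrj,vub,eepg] add [gxbs,marm,bnv] -> 7 lines: goj vnz gxbs marm bnv wywvf zgv
Hunk 2: at line 4 remove [bnv,wywvf] add [fqbz,cph,clg] -> 8 lines: goj vnz gxbs marm fqbz cph clg zgv
Hunk 3: at line 4 remove [fqbz,cph] add [zpjc] -> 7 lines: goj vnz gxbs marm zpjc clg zgv
Hunk 4: at line 2 remove [gxbs,marm,zpjc] add [tvxx] -> 5 lines: goj vnz tvxx clg zgv
Hunk 5: at line 1 remove [tvxx] add [kqj] -> 5 lines: goj vnz kqj clg zgv
Hunk 6: at line 1 remove [kqj] add [whhug,mqi] -> 6 lines: goj vnz whhug mqi clg zgv
Final line 5: clg

Answer: clg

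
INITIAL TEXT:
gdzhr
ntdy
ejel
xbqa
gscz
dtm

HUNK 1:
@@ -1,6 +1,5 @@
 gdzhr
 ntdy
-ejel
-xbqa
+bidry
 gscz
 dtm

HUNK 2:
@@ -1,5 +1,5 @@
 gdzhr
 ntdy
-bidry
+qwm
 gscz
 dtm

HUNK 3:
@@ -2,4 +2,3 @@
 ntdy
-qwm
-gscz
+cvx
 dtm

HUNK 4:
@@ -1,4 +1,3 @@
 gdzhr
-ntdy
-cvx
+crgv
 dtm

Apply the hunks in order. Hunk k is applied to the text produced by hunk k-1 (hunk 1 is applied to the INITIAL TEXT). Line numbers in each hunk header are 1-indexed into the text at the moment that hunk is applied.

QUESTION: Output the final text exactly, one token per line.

Hunk 1: at line 1 remove [ejel,xbqa] add [bidry] -> 5 lines: gdzhr ntdy bidry gscz dtm
Hunk 2: at line 1 remove [bidry] add [qwm] -> 5 lines: gdzhr ntdy qwm gscz dtm
Hunk 3: at line 2 remove [qwm,gscz] add [cvx] -> 4 lines: gdzhr ntdy cvx dtm
Hunk 4: at line 1 remove [ntdy,cvx] add [crgv] -> 3 lines: gdzhr crgv dtm

Answer: gdzhr
crgv
dtm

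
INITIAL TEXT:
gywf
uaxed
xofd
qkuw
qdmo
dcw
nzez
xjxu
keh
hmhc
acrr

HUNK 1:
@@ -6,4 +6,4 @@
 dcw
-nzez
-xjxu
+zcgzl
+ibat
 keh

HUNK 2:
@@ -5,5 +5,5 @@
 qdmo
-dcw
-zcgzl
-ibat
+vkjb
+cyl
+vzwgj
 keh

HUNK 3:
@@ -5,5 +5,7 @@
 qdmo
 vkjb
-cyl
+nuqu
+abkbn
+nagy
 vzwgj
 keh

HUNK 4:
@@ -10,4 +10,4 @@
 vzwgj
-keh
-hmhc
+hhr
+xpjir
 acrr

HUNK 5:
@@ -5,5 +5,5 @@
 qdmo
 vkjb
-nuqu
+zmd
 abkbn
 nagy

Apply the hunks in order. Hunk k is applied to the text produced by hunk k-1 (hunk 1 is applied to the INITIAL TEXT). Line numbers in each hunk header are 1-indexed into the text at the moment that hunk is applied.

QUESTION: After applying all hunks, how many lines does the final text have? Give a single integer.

Answer: 13

Derivation:
Hunk 1: at line 6 remove [nzez,xjxu] add [zcgzl,ibat] -> 11 lines: gywf uaxed xofd qkuw qdmo dcw zcgzl ibat keh hmhc acrr
Hunk 2: at line 5 remove [dcw,zcgzl,ibat] add [vkjb,cyl,vzwgj] -> 11 lines: gywf uaxed xofd qkuw qdmo vkjb cyl vzwgj keh hmhc acrr
Hunk 3: at line 5 remove [cyl] add [nuqu,abkbn,nagy] -> 13 lines: gywf uaxed xofd qkuw qdmo vkjb nuqu abkbn nagy vzwgj keh hmhc acrr
Hunk 4: at line 10 remove [keh,hmhc] add [hhr,xpjir] -> 13 lines: gywf uaxed xofd qkuw qdmo vkjb nuqu abkbn nagy vzwgj hhr xpjir acrr
Hunk 5: at line 5 remove [nuqu] add [zmd] -> 13 lines: gywf uaxed xofd qkuw qdmo vkjb zmd abkbn nagy vzwgj hhr xpjir acrr
Final line count: 13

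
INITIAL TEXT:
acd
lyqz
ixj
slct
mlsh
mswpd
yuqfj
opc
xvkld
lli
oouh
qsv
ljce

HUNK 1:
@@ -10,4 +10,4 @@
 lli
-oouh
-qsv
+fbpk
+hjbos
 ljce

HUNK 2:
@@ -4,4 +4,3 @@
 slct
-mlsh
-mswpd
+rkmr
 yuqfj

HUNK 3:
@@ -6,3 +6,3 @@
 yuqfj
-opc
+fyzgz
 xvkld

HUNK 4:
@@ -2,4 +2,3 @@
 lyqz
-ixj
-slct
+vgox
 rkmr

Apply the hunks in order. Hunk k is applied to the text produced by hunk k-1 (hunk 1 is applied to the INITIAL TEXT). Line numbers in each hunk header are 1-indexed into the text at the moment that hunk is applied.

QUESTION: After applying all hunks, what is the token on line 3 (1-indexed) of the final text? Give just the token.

Answer: vgox

Derivation:
Hunk 1: at line 10 remove [oouh,qsv] add [fbpk,hjbos] -> 13 lines: acd lyqz ixj slct mlsh mswpd yuqfj opc xvkld lli fbpk hjbos ljce
Hunk 2: at line 4 remove [mlsh,mswpd] add [rkmr] -> 12 lines: acd lyqz ixj slct rkmr yuqfj opc xvkld lli fbpk hjbos ljce
Hunk 3: at line 6 remove [opc] add [fyzgz] -> 12 lines: acd lyqz ixj slct rkmr yuqfj fyzgz xvkld lli fbpk hjbos ljce
Hunk 4: at line 2 remove [ixj,slct] add [vgox] -> 11 lines: acd lyqz vgox rkmr yuqfj fyzgz xvkld lli fbpk hjbos ljce
Final line 3: vgox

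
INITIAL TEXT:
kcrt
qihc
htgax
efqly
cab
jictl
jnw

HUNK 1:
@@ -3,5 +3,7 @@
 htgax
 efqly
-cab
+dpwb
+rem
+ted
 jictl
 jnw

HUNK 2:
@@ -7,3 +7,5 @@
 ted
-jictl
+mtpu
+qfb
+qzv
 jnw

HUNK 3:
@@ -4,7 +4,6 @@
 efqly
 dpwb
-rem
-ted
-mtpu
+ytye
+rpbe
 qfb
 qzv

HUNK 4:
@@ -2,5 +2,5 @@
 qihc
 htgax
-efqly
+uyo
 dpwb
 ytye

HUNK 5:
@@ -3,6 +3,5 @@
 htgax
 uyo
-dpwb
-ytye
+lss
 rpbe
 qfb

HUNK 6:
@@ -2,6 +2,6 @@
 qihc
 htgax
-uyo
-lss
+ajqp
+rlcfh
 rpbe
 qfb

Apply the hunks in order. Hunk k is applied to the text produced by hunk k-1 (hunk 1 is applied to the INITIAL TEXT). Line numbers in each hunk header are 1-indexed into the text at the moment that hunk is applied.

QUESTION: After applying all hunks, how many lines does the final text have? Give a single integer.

Answer: 9

Derivation:
Hunk 1: at line 3 remove [cab] add [dpwb,rem,ted] -> 9 lines: kcrt qihc htgax efqly dpwb rem ted jictl jnw
Hunk 2: at line 7 remove [jictl] add [mtpu,qfb,qzv] -> 11 lines: kcrt qihc htgax efqly dpwb rem ted mtpu qfb qzv jnw
Hunk 3: at line 4 remove [rem,ted,mtpu] add [ytye,rpbe] -> 10 lines: kcrt qihc htgax efqly dpwb ytye rpbe qfb qzv jnw
Hunk 4: at line 2 remove [efqly] add [uyo] -> 10 lines: kcrt qihc htgax uyo dpwb ytye rpbe qfb qzv jnw
Hunk 5: at line 3 remove [dpwb,ytye] add [lss] -> 9 lines: kcrt qihc htgax uyo lss rpbe qfb qzv jnw
Hunk 6: at line 2 remove [uyo,lss] add [ajqp,rlcfh] -> 9 lines: kcrt qihc htgax ajqp rlcfh rpbe qfb qzv jnw
Final line count: 9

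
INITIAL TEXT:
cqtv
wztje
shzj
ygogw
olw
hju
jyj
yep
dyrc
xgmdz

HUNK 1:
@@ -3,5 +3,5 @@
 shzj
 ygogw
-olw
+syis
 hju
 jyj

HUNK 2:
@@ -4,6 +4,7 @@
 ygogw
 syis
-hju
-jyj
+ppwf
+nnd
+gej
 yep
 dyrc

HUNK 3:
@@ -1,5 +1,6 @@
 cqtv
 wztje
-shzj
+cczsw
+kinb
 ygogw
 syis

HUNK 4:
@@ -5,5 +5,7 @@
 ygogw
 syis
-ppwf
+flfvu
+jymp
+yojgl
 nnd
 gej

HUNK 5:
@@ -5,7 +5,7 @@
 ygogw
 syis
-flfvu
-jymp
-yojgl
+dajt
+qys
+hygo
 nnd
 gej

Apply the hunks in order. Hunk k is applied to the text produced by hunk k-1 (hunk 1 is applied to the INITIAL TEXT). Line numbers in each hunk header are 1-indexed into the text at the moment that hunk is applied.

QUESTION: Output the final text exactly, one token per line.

Hunk 1: at line 3 remove [olw] add [syis] -> 10 lines: cqtv wztje shzj ygogw syis hju jyj yep dyrc xgmdz
Hunk 2: at line 4 remove [hju,jyj] add [ppwf,nnd,gej] -> 11 lines: cqtv wztje shzj ygogw syis ppwf nnd gej yep dyrc xgmdz
Hunk 3: at line 1 remove [shzj] add [cczsw,kinb] -> 12 lines: cqtv wztje cczsw kinb ygogw syis ppwf nnd gej yep dyrc xgmdz
Hunk 4: at line 5 remove [ppwf] add [flfvu,jymp,yojgl] -> 14 lines: cqtv wztje cczsw kinb ygogw syis flfvu jymp yojgl nnd gej yep dyrc xgmdz
Hunk 5: at line 5 remove [flfvu,jymp,yojgl] add [dajt,qys,hygo] -> 14 lines: cqtv wztje cczsw kinb ygogw syis dajt qys hygo nnd gej yep dyrc xgmdz

Answer: cqtv
wztje
cczsw
kinb
ygogw
syis
dajt
qys
hygo
nnd
gej
yep
dyrc
xgmdz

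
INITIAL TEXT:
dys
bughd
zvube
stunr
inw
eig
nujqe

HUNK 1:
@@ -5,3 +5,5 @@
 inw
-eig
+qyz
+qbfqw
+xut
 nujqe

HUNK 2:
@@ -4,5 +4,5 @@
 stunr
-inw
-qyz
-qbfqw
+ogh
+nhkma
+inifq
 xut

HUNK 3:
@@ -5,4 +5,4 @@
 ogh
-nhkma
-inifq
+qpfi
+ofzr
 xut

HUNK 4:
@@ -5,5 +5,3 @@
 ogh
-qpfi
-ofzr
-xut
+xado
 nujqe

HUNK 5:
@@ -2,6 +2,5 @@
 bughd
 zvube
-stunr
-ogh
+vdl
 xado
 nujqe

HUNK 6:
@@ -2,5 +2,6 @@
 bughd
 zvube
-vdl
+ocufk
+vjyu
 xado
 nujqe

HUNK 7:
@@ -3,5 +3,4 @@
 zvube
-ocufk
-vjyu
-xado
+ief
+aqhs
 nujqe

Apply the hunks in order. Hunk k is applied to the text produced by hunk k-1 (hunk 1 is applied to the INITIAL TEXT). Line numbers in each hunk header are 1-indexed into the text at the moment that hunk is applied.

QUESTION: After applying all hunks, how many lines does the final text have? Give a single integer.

Hunk 1: at line 5 remove [eig] add [qyz,qbfqw,xut] -> 9 lines: dys bughd zvube stunr inw qyz qbfqw xut nujqe
Hunk 2: at line 4 remove [inw,qyz,qbfqw] add [ogh,nhkma,inifq] -> 9 lines: dys bughd zvube stunr ogh nhkma inifq xut nujqe
Hunk 3: at line 5 remove [nhkma,inifq] add [qpfi,ofzr] -> 9 lines: dys bughd zvube stunr ogh qpfi ofzr xut nujqe
Hunk 4: at line 5 remove [qpfi,ofzr,xut] add [xado] -> 7 lines: dys bughd zvube stunr ogh xado nujqe
Hunk 5: at line 2 remove [stunr,ogh] add [vdl] -> 6 lines: dys bughd zvube vdl xado nujqe
Hunk 6: at line 2 remove [vdl] add [ocufk,vjyu] -> 7 lines: dys bughd zvube ocufk vjyu xado nujqe
Hunk 7: at line 3 remove [ocufk,vjyu,xado] add [ief,aqhs] -> 6 lines: dys bughd zvube ief aqhs nujqe
Final line count: 6

Answer: 6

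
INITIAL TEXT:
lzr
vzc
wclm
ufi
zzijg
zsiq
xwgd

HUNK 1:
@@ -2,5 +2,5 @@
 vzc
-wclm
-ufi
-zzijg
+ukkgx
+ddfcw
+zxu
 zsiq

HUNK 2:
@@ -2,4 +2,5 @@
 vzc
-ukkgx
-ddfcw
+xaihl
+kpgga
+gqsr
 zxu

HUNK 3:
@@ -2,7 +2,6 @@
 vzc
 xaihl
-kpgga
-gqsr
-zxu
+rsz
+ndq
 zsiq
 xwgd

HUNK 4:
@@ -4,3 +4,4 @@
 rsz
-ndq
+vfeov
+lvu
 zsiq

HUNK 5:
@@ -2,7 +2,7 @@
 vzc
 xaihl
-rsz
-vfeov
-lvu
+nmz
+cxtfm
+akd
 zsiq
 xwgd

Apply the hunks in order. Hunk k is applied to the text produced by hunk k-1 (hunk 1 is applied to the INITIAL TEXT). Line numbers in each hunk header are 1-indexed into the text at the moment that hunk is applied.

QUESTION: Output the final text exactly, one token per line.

Hunk 1: at line 2 remove [wclm,ufi,zzijg] add [ukkgx,ddfcw,zxu] -> 7 lines: lzr vzc ukkgx ddfcw zxu zsiq xwgd
Hunk 2: at line 2 remove [ukkgx,ddfcw] add [xaihl,kpgga,gqsr] -> 8 lines: lzr vzc xaihl kpgga gqsr zxu zsiq xwgd
Hunk 3: at line 2 remove [kpgga,gqsr,zxu] add [rsz,ndq] -> 7 lines: lzr vzc xaihl rsz ndq zsiq xwgd
Hunk 4: at line 4 remove [ndq] add [vfeov,lvu] -> 8 lines: lzr vzc xaihl rsz vfeov lvu zsiq xwgd
Hunk 5: at line 2 remove [rsz,vfeov,lvu] add [nmz,cxtfm,akd] -> 8 lines: lzr vzc xaihl nmz cxtfm akd zsiq xwgd

Answer: lzr
vzc
xaihl
nmz
cxtfm
akd
zsiq
xwgd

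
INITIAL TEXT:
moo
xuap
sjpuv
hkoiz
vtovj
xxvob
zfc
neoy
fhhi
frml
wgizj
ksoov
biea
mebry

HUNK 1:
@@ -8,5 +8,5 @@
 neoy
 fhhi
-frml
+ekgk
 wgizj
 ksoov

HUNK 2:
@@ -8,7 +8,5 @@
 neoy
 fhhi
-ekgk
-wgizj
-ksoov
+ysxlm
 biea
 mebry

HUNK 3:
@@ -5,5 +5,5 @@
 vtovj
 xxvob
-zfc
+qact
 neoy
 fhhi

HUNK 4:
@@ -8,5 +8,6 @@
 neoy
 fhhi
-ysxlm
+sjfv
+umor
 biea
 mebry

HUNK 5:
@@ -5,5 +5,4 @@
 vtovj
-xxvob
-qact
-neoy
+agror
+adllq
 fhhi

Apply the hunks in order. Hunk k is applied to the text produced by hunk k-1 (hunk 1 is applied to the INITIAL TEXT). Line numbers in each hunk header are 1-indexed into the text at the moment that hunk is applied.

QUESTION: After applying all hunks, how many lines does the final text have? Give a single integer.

Hunk 1: at line 8 remove [frml] add [ekgk] -> 14 lines: moo xuap sjpuv hkoiz vtovj xxvob zfc neoy fhhi ekgk wgizj ksoov biea mebry
Hunk 2: at line 8 remove [ekgk,wgizj,ksoov] add [ysxlm] -> 12 lines: moo xuap sjpuv hkoiz vtovj xxvob zfc neoy fhhi ysxlm biea mebry
Hunk 3: at line 5 remove [zfc] add [qact] -> 12 lines: moo xuap sjpuv hkoiz vtovj xxvob qact neoy fhhi ysxlm biea mebry
Hunk 4: at line 8 remove [ysxlm] add [sjfv,umor] -> 13 lines: moo xuap sjpuv hkoiz vtovj xxvob qact neoy fhhi sjfv umor biea mebry
Hunk 5: at line 5 remove [xxvob,qact,neoy] add [agror,adllq] -> 12 lines: moo xuap sjpuv hkoiz vtovj agror adllq fhhi sjfv umor biea mebry
Final line count: 12

Answer: 12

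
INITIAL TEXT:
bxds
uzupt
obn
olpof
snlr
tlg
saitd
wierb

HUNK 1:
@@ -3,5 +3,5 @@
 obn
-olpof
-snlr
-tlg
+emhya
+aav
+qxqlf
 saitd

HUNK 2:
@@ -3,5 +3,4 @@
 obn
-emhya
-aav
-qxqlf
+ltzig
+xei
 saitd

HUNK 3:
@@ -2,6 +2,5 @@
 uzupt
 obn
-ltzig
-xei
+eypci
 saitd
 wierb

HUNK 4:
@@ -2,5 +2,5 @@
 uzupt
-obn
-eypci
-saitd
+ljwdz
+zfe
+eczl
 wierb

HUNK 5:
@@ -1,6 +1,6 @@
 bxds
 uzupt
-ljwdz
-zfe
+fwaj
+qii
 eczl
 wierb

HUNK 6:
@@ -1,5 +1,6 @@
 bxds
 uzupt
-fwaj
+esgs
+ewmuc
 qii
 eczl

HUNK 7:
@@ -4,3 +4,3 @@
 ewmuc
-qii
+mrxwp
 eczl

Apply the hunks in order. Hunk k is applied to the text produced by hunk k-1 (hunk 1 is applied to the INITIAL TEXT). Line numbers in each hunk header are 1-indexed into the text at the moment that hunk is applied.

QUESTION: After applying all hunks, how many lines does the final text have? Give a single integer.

Hunk 1: at line 3 remove [olpof,snlr,tlg] add [emhya,aav,qxqlf] -> 8 lines: bxds uzupt obn emhya aav qxqlf saitd wierb
Hunk 2: at line 3 remove [emhya,aav,qxqlf] add [ltzig,xei] -> 7 lines: bxds uzupt obn ltzig xei saitd wierb
Hunk 3: at line 2 remove [ltzig,xei] add [eypci] -> 6 lines: bxds uzupt obn eypci saitd wierb
Hunk 4: at line 2 remove [obn,eypci,saitd] add [ljwdz,zfe,eczl] -> 6 lines: bxds uzupt ljwdz zfe eczl wierb
Hunk 5: at line 1 remove [ljwdz,zfe] add [fwaj,qii] -> 6 lines: bxds uzupt fwaj qii eczl wierb
Hunk 6: at line 1 remove [fwaj] add [esgs,ewmuc] -> 7 lines: bxds uzupt esgs ewmuc qii eczl wierb
Hunk 7: at line 4 remove [qii] add [mrxwp] -> 7 lines: bxds uzupt esgs ewmuc mrxwp eczl wierb
Final line count: 7

Answer: 7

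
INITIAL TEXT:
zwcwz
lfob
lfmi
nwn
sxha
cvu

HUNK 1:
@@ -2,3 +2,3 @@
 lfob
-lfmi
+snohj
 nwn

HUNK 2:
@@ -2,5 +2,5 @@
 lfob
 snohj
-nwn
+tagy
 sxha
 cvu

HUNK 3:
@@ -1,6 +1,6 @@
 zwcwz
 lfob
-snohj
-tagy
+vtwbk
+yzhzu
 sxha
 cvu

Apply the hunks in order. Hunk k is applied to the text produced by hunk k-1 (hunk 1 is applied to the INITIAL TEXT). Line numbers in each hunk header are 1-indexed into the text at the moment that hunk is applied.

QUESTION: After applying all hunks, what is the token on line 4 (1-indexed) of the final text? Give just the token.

Answer: yzhzu

Derivation:
Hunk 1: at line 2 remove [lfmi] add [snohj] -> 6 lines: zwcwz lfob snohj nwn sxha cvu
Hunk 2: at line 2 remove [nwn] add [tagy] -> 6 lines: zwcwz lfob snohj tagy sxha cvu
Hunk 3: at line 1 remove [snohj,tagy] add [vtwbk,yzhzu] -> 6 lines: zwcwz lfob vtwbk yzhzu sxha cvu
Final line 4: yzhzu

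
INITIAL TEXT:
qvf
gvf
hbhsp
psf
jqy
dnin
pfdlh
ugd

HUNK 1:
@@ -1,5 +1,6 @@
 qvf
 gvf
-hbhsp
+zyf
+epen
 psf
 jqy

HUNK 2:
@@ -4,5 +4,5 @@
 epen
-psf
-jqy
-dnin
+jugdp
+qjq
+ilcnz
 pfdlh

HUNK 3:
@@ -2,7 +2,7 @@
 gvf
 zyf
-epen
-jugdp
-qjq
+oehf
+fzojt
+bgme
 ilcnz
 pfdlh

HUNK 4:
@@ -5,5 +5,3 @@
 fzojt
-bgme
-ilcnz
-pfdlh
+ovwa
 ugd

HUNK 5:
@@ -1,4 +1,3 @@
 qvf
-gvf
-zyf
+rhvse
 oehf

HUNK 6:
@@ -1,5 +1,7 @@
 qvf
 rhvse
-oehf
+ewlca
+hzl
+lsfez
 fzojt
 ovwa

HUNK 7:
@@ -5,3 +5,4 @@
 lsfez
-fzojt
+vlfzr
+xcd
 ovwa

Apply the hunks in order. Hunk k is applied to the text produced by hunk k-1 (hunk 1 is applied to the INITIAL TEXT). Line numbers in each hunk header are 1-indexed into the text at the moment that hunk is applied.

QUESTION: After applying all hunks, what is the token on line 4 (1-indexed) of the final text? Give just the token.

Hunk 1: at line 1 remove [hbhsp] add [zyf,epen] -> 9 lines: qvf gvf zyf epen psf jqy dnin pfdlh ugd
Hunk 2: at line 4 remove [psf,jqy,dnin] add [jugdp,qjq,ilcnz] -> 9 lines: qvf gvf zyf epen jugdp qjq ilcnz pfdlh ugd
Hunk 3: at line 2 remove [epen,jugdp,qjq] add [oehf,fzojt,bgme] -> 9 lines: qvf gvf zyf oehf fzojt bgme ilcnz pfdlh ugd
Hunk 4: at line 5 remove [bgme,ilcnz,pfdlh] add [ovwa] -> 7 lines: qvf gvf zyf oehf fzojt ovwa ugd
Hunk 5: at line 1 remove [gvf,zyf] add [rhvse] -> 6 lines: qvf rhvse oehf fzojt ovwa ugd
Hunk 6: at line 1 remove [oehf] add [ewlca,hzl,lsfez] -> 8 lines: qvf rhvse ewlca hzl lsfez fzojt ovwa ugd
Hunk 7: at line 5 remove [fzojt] add [vlfzr,xcd] -> 9 lines: qvf rhvse ewlca hzl lsfez vlfzr xcd ovwa ugd
Final line 4: hzl

Answer: hzl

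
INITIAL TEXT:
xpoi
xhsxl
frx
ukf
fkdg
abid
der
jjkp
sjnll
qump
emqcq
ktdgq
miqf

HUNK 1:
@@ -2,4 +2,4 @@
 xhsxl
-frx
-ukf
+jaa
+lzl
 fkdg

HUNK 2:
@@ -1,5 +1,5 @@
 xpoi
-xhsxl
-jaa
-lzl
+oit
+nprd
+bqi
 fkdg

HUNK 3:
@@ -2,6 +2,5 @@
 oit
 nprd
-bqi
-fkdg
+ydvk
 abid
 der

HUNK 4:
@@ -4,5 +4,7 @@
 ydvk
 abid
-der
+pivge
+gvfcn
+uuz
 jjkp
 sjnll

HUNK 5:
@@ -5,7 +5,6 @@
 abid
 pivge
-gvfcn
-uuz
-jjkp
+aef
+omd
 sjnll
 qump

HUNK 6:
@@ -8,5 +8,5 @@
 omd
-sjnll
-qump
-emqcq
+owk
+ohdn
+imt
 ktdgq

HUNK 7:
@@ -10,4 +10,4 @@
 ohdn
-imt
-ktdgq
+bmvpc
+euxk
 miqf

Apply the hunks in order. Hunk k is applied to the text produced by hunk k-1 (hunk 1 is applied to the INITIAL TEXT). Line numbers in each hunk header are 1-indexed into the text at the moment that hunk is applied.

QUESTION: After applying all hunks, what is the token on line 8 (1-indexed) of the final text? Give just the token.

Answer: omd

Derivation:
Hunk 1: at line 2 remove [frx,ukf] add [jaa,lzl] -> 13 lines: xpoi xhsxl jaa lzl fkdg abid der jjkp sjnll qump emqcq ktdgq miqf
Hunk 2: at line 1 remove [xhsxl,jaa,lzl] add [oit,nprd,bqi] -> 13 lines: xpoi oit nprd bqi fkdg abid der jjkp sjnll qump emqcq ktdgq miqf
Hunk 3: at line 2 remove [bqi,fkdg] add [ydvk] -> 12 lines: xpoi oit nprd ydvk abid der jjkp sjnll qump emqcq ktdgq miqf
Hunk 4: at line 4 remove [der] add [pivge,gvfcn,uuz] -> 14 lines: xpoi oit nprd ydvk abid pivge gvfcn uuz jjkp sjnll qump emqcq ktdgq miqf
Hunk 5: at line 5 remove [gvfcn,uuz,jjkp] add [aef,omd] -> 13 lines: xpoi oit nprd ydvk abid pivge aef omd sjnll qump emqcq ktdgq miqf
Hunk 6: at line 8 remove [sjnll,qump,emqcq] add [owk,ohdn,imt] -> 13 lines: xpoi oit nprd ydvk abid pivge aef omd owk ohdn imt ktdgq miqf
Hunk 7: at line 10 remove [imt,ktdgq] add [bmvpc,euxk] -> 13 lines: xpoi oit nprd ydvk abid pivge aef omd owk ohdn bmvpc euxk miqf
Final line 8: omd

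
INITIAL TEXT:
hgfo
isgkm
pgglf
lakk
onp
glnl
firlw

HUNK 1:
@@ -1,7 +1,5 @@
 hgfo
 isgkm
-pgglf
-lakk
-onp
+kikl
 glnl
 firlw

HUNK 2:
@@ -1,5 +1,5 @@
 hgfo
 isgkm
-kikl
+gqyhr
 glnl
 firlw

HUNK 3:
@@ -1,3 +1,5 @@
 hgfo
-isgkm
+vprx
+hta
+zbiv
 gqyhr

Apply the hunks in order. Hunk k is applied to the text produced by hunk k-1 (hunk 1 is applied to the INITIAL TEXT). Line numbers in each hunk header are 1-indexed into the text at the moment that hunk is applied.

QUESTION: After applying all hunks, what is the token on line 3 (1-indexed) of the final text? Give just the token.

Answer: hta

Derivation:
Hunk 1: at line 1 remove [pgglf,lakk,onp] add [kikl] -> 5 lines: hgfo isgkm kikl glnl firlw
Hunk 2: at line 1 remove [kikl] add [gqyhr] -> 5 lines: hgfo isgkm gqyhr glnl firlw
Hunk 3: at line 1 remove [isgkm] add [vprx,hta,zbiv] -> 7 lines: hgfo vprx hta zbiv gqyhr glnl firlw
Final line 3: hta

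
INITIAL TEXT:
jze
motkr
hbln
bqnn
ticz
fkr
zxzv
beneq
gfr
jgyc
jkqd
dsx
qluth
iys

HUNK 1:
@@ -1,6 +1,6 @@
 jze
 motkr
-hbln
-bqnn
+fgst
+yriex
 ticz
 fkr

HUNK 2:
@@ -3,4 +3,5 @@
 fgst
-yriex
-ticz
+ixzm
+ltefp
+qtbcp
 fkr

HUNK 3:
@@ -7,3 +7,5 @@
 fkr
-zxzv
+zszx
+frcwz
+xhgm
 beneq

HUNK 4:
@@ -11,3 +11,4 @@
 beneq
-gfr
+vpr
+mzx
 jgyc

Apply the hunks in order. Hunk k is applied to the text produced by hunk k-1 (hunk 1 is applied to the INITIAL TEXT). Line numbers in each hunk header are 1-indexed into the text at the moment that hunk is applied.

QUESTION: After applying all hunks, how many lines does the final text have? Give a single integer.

Answer: 18

Derivation:
Hunk 1: at line 1 remove [hbln,bqnn] add [fgst,yriex] -> 14 lines: jze motkr fgst yriex ticz fkr zxzv beneq gfr jgyc jkqd dsx qluth iys
Hunk 2: at line 3 remove [yriex,ticz] add [ixzm,ltefp,qtbcp] -> 15 lines: jze motkr fgst ixzm ltefp qtbcp fkr zxzv beneq gfr jgyc jkqd dsx qluth iys
Hunk 3: at line 7 remove [zxzv] add [zszx,frcwz,xhgm] -> 17 lines: jze motkr fgst ixzm ltefp qtbcp fkr zszx frcwz xhgm beneq gfr jgyc jkqd dsx qluth iys
Hunk 4: at line 11 remove [gfr] add [vpr,mzx] -> 18 lines: jze motkr fgst ixzm ltefp qtbcp fkr zszx frcwz xhgm beneq vpr mzx jgyc jkqd dsx qluth iys
Final line count: 18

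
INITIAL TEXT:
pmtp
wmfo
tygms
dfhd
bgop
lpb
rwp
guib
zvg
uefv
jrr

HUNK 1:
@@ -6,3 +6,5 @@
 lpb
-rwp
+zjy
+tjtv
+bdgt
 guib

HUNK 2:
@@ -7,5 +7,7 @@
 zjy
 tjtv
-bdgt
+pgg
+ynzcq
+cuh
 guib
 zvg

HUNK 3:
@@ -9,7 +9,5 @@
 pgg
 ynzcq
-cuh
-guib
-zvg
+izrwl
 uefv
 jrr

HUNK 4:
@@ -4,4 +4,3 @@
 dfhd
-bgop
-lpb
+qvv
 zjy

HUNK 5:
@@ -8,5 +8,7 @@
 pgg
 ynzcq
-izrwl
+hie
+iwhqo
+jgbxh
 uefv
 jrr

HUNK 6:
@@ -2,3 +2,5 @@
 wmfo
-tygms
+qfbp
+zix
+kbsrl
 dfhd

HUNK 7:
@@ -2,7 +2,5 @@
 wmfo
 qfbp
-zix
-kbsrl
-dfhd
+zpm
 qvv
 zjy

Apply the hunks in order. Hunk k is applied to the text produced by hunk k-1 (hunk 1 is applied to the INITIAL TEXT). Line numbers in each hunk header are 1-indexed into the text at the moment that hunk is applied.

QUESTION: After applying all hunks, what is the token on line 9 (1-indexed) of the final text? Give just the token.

Hunk 1: at line 6 remove [rwp] add [zjy,tjtv,bdgt] -> 13 lines: pmtp wmfo tygms dfhd bgop lpb zjy tjtv bdgt guib zvg uefv jrr
Hunk 2: at line 7 remove [bdgt] add [pgg,ynzcq,cuh] -> 15 lines: pmtp wmfo tygms dfhd bgop lpb zjy tjtv pgg ynzcq cuh guib zvg uefv jrr
Hunk 3: at line 9 remove [cuh,guib,zvg] add [izrwl] -> 13 lines: pmtp wmfo tygms dfhd bgop lpb zjy tjtv pgg ynzcq izrwl uefv jrr
Hunk 4: at line 4 remove [bgop,lpb] add [qvv] -> 12 lines: pmtp wmfo tygms dfhd qvv zjy tjtv pgg ynzcq izrwl uefv jrr
Hunk 5: at line 8 remove [izrwl] add [hie,iwhqo,jgbxh] -> 14 lines: pmtp wmfo tygms dfhd qvv zjy tjtv pgg ynzcq hie iwhqo jgbxh uefv jrr
Hunk 6: at line 2 remove [tygms] add [qfbp,zix,kbsrl] -> 16 lines: pmtp wmfo qfbp zix kbsrl dfhd qvv zjy tjtv pgg ynzcq hie iwhqo jgbxh uefv jrr
Hunk 7: at line 2 remove [zix,kbsrl,dfhd] add [zpm] -> 14 lines: pmtp wmfo qfbp zpm qvv zjy tjtv pgg ynzcq hie iwhqo jgbxh uefv jrr
Final line 9: ynzcq

Answer: ynzcq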